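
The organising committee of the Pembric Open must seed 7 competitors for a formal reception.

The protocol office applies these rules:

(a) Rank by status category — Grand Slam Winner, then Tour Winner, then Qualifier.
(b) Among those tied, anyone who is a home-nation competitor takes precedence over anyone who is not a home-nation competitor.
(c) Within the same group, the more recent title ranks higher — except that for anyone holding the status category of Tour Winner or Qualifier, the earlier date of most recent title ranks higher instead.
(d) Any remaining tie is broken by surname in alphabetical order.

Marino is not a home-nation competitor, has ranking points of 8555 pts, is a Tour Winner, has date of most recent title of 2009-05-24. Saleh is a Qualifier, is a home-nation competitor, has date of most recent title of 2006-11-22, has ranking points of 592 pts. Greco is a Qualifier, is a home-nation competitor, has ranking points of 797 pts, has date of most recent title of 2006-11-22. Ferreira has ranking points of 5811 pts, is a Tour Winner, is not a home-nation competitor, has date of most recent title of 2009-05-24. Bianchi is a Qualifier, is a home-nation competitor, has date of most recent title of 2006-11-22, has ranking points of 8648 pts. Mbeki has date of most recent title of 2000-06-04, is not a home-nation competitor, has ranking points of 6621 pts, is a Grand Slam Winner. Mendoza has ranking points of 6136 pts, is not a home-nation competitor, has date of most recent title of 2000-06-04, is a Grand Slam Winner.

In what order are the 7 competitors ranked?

Mbeki, Mendoza, Ferreira, Marino, Bianchi, Greco, Saleh

By status category: Mbeki and Mendoza (Grand Slam Winner); then Ferreira and Marino (Tour Winner); then Bianchi, Greco and Saleh (Qualifier).
Mbeki and Mendoza are each not a home-nation competitor, so the next rule applies.
Mbeki and Mendoza both have date of most recent title 2000-06-04, so the next rule applies.
Among Mbeki and Mendoza, alphabetically by surname: Mbeki before Mendoza.
Ferreira and Marino are each not a home-nation competitor, so the next rule applies.
Ferreira and Marino both have date of most recent title 2009-05-24, so the next rule applies.
Among Ferreira and Marino, alphabetically by surname: Ferreira before Marino.
Bianchi, Greco and Saleh are each a home-nation competitor, so the next rule applies.
Bianchi, Greco and Saleh all have date of most recent title 2006-11-22, so the next rule applies.
Among Bianchi, Greco and Saleh, alphabetically by surname: Bianchi before Greco before Saleh.
Full order: Mbeki, Mendoza, Ferreira, Marino, Bianchi, Greco, Saleh.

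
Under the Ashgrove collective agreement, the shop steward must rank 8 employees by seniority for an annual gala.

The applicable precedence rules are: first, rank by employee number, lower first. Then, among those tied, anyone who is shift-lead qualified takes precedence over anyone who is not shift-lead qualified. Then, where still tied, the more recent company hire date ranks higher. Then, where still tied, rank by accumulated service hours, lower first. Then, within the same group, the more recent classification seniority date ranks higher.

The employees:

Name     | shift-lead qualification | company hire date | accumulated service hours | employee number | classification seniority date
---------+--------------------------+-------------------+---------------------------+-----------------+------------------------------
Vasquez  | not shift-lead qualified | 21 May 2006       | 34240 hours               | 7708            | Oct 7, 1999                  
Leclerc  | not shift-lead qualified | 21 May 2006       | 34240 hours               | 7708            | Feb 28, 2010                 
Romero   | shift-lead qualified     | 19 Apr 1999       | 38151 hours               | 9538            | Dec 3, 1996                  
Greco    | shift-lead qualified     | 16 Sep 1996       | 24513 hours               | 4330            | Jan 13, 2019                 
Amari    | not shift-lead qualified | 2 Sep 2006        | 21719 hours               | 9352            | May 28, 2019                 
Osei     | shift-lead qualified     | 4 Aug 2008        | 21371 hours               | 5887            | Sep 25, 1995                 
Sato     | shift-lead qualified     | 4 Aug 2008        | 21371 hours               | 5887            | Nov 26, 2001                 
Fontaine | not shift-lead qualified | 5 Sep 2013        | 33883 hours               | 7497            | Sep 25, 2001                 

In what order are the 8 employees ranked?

By employee number (lower first): Greco (4330); then Sato and Osei (both 5887); then Fontaine (7497); then Leclerc and Vasquez (both 7708); then Amari (9352); then Romero (9538).
Sato and Osei are each shift-lead qualified, so the next rule applies.
Sato and Osei both have company hire date 4 Aug 2008, so the next rule applies.
Sato and Osei both have accumulated service hours 21371 hours, so the next rule applies.
Among Sato and Osei, by classification seniority date (later first): Sato (Nov 26, 2001) before Osei (Sep 25, 1995).
Leclerc and Vasquez are each not shift-lead qualified, so the next rule applies.
Leclerc and Vasquez both have company hire date 21 May 2006, so the next rule applies.
Leclerc and Vasquez both have accumulated service hours 34240 hours, so the next rule applies.
Among Leclerc and Vasquez, by classification seniority date (later first): Leclerc (Feb 28, 2010) before Vasquez (Oct 7, 1999).
Full order: Greco, Sato, Osei, Fontaine, Leclerc, Vasquez, Amari, Romero.

Greco, Sato, Osei, Fontaine, Leclerc, Vasquez, Amari, Romero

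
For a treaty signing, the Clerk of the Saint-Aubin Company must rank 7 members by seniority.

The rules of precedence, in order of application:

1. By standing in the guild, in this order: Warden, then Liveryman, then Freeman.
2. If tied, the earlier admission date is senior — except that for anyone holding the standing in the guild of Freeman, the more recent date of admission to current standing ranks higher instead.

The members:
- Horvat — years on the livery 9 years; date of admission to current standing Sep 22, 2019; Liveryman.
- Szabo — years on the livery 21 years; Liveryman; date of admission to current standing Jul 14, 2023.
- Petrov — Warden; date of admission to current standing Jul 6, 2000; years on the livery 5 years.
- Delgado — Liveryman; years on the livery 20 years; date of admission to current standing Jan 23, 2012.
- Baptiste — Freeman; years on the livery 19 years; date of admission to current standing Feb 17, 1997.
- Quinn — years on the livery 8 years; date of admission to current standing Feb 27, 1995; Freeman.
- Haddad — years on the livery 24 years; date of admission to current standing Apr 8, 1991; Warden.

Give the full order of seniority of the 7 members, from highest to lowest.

By standing in the guild: Haddad and Petrov (Warden); then Delgado, Horvat and Szabo (Liveryman); then Baptiste and Quinn (Freeman).
Among Haddad and Petrov, by date of admission to current standing (earlier first): Haddad (Apr 8, 1991) before Petrov (Jul 6, 2000).
Among Delgado, Horvat and Szabo, by date of admission to current standing (earlier first): Delgado (Jan 23, 2012) before Horvat (Sep 22, 2019) before Szabo (Jul 14, 2023).
Among Baptiste and Quinn, by date of admission to current standing (later first) (reversed rule for this group): Baptiste (Feb 17, 1997) before Quinn (Feb 27, 1995).
Full order: Haddad, Petrov, Delgado, Horvat, Szabo, Baptiste, Quinn.

Haddad, Petrov, Delgado, Horvat, Szabo, Baptiste, Quinn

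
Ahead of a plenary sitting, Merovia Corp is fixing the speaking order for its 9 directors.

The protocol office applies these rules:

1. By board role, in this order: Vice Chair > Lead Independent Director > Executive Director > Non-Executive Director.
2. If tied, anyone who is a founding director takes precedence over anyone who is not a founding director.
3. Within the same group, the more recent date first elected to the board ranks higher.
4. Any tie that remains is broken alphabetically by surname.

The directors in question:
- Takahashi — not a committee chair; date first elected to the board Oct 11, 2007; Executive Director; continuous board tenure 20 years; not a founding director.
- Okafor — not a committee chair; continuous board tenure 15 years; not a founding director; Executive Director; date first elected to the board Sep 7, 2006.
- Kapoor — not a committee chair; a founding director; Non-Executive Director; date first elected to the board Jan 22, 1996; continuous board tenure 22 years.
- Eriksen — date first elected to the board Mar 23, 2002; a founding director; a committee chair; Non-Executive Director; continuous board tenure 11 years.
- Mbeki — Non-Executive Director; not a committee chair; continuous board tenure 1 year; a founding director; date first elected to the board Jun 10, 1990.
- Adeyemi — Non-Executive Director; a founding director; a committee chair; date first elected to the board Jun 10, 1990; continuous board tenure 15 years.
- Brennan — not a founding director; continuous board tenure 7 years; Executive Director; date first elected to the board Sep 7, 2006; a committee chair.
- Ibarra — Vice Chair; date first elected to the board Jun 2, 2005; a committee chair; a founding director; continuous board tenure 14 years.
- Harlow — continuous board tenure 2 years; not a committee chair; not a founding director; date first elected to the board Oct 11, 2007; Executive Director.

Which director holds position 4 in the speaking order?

Brennan

By board role: Ibarra (Vice Chair); then Harlow, Takahashi, Brennan and Okafor (Executive Director); then Eriksen, Kapoor, Adeyemi and Mbeki (Non-Executive Director).
Harlow, Takahashi, Brennan and Okafor are each not a founding director, so the next rule applies.
Among Harlow, Takahashi, Brennan and Okafor, by date first elected to the board (later first): Harlow and Takahashi (Oct 11, 2007) before Brennan and Okafor (Sep 7, 2006).
Among Harlow and Takahashi, alphabetically by surname: Harlow before Takahashi.
Among Brennan and Okafor, alphabetically by surname: Brennan before Okafor.
Eriksen, Kapoor, Adeyemi and Mbeki are each a founding director, so the next rule applies.
Among Eriksen, Kapoor, Adeyemi and Mbeki, by date first elected to the board (later first): Eriksen (Mar 23, 2002) before Kapoor (Jan 22, 1996) before Adeyemi and Mbeki (Jun 10, 1990).
Among Adeyemi and Mbeki, alphabetically by surname: Adeyemi before Mbeki.
Order: Ibarra, Harlow, Takahashi, Brennan, Okafor, Eriksen, Kapoor, Adeyemi, Mbeki.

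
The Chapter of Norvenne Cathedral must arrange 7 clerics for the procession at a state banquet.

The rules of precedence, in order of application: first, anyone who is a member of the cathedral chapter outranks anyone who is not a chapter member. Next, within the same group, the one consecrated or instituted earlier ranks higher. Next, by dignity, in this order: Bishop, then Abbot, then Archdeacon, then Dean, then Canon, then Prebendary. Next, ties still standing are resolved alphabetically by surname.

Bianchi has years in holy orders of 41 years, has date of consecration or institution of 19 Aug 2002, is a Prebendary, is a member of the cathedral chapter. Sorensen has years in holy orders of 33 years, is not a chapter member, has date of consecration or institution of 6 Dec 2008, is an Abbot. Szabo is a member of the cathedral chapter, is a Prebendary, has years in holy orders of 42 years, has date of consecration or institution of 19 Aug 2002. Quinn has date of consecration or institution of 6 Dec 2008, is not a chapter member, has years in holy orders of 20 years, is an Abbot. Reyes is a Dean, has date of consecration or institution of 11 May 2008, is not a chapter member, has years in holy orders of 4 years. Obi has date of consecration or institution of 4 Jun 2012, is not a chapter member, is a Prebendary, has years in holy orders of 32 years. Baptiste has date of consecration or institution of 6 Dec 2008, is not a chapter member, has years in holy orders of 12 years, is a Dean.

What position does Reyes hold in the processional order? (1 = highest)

3

By the first rule: Bianchi and Szabo (both a member of the cathedral chapter); then Reyes, Quinn, Sorensen, Baptiste and Obi (each not a chapter member).
Bianchi and Szabo both have date of consecration or institution 19 Aug 2002, so the next rule applies.
Bianchi and Szabo are each Prebendary, so the next rule applies.
Among Bianchi and Szabo, alphabetically by surname: Bianchi before Szabo.
Among Reyes, Quinn, Sorensen, Baptiste and Obi, by date of consecration or institution (earlier first): Reyes (11 May 2008) before Quinn, Sorensen and Baptiste (6 Dec 2008) before Obi (4 Jun 2012).
Among Quinn, Sorensen and Baptiste, by dignity: Quinn and Sorensen (Abbot) before Baptiste (Dean).
Among Quinn and Sorensen, alphabetically by surname: Quinn before Sorensen.
Order: Bianchi, Szabo, Reyes, Quinn, Sorensen, Baptiste, Obi. So position 3.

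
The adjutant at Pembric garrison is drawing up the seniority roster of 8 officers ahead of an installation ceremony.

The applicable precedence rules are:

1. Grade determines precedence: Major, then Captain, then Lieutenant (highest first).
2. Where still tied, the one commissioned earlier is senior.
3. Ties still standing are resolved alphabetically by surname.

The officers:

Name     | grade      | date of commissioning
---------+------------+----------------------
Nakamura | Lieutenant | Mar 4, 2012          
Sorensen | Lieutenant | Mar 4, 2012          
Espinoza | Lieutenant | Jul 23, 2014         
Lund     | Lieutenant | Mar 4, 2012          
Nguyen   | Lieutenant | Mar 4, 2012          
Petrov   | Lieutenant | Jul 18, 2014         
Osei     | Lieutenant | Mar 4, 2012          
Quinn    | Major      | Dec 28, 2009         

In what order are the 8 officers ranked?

By grade: Quinn (Major); then Lund, Nakamura, Nguyen, Osei, Sorensen, Petrov and Espinoza (Lieutenant).
Among Lund, Nakamura, Nguyen, Osei, Sorensen, Petrov and Espinoza, by date of commissioning (earlier first): Lund, Nakamura, Nguyen, Osei and Sorensen (Mar 4, 2012) before Petrov (Jul 18, 2014) before Espinoza (Jul 23, 2014).
Among Lund, Nakamura, Nguyen, Osei and Sorensen, alphabetically by surname: Lund before Nakamura before Nguyen before Osei before Sorensen.
Full order: Quinn, Lund, Nakamura, Nguyen, Osei, Sorensen, Petrov, Espinoza.

Quinn, Lund, Nakamura, Nguyen, Osei, Sorensen, Petrov, Espinoza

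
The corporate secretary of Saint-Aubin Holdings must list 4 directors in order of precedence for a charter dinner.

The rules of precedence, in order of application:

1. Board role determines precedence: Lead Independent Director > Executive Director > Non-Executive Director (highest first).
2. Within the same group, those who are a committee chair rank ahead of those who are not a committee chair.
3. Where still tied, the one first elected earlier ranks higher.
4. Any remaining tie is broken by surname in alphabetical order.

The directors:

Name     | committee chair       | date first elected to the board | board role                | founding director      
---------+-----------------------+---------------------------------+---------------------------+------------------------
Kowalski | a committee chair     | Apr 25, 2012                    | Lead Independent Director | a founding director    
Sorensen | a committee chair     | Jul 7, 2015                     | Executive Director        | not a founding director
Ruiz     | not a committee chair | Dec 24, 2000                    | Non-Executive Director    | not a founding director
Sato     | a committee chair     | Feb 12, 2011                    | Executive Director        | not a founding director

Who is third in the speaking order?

Sorensen

By board role: Kowalski (Lead Independent Director); then Sato and Sorensen (Executive Director); then Ruiz (Non-Executive Director).
Sato and Sorensen are each a committee chair, so the next rule applies.
Among Sato and Sorensen, by date first elected to the board (earlier first): Sato (Feb 12, 2011) before Sorensen (Jul 7, 2015).
Order: Kowalski, Sato, Sorensen, Ruiz.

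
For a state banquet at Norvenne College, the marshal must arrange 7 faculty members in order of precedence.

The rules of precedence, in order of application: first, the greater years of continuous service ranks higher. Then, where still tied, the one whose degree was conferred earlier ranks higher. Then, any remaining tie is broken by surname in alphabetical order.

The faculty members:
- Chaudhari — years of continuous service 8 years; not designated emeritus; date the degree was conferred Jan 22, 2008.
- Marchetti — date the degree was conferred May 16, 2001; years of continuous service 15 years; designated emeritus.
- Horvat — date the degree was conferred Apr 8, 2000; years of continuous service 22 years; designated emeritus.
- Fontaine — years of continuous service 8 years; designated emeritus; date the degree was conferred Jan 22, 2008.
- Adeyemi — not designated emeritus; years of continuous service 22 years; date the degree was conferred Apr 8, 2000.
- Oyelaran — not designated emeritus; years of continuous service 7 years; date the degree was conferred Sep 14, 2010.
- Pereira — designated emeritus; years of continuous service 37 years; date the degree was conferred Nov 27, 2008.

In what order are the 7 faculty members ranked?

Pereira, Adeyemi, Horvat, Marchetti, Chaudhari, Fontaine, Oyelaran

By years of continuous service (higher first): Pereira (37 years); then Adeyemi and Horvat (both 22 years); then Marchetti (15 years); then Chaudhari and Fontaine (both 8 years); then Oyelaran (7 years).
Adeyemi and Horvat both have date the degree was conferred Apr 8, 2000, so the next rule applies.
Among Adeyemi and Horvat, alphabetically by surname: Adeyemi before Horvat.
Chaudhari and Fontaine both have date the degree was conferred Jan 22, 2008, so the next rule applies.
Among Chaudhari and Fontaine, alphabetically by surname: Chaudhari before Fontaine.
Full order: Pereira, Adeyemi, Horvat, Marchetti, Chaudhari, Fontaine, Oyelaran.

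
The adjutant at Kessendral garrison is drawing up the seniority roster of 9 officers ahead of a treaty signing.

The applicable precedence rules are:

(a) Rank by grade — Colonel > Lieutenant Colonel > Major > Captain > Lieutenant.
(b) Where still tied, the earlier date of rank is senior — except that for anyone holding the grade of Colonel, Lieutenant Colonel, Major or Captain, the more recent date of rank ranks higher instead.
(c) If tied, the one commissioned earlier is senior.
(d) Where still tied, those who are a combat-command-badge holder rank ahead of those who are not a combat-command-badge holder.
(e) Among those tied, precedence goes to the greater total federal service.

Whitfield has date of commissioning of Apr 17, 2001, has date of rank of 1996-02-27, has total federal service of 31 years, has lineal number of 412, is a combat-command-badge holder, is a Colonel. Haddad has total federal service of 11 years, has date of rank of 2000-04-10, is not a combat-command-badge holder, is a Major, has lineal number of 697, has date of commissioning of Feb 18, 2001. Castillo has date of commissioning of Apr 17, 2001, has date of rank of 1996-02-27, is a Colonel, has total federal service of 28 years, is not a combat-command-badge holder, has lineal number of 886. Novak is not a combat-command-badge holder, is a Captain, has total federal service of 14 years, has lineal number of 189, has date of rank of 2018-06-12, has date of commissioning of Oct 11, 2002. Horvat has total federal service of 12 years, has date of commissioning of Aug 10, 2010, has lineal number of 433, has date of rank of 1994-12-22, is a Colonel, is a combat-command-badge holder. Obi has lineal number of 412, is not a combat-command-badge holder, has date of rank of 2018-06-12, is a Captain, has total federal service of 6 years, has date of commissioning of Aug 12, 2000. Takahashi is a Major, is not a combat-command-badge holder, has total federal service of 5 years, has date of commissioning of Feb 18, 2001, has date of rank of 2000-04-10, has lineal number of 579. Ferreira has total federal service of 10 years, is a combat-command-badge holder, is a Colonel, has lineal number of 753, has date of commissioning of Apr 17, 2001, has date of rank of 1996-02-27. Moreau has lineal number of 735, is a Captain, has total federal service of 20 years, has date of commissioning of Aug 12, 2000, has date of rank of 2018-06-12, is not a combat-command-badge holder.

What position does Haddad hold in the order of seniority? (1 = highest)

By grade: Whitfield, Ferreira, Castillo and Horvat (Colonel); then Haddad and Takahashi (Major); then Moreau, Obi and Novak (Captain).
Among Whitfield, Ferreira, Castillo and Horvat, by date of rank (later first) (reversed rule for this group): Whitfield, Ferreira and Castillo (1996-02-27) before Horvat (1994-12-22).
Whitfield, Ferreira and Castillo all have date of commissioning Apr 17, 2001, so the next rule applies.
Among Whitfield, Ferreira and Castillo, a combat-command-badge holder before not a combat-command-badge holder: Whitfield and Ferreira (a combat-command-badge holder) before Castillo (not a combat-command-badge holder).
Among Whitfield and Ferreira, by total federal service (higher first): Whitfield (31 years) before Ferreira (10 years).
Haddad and Takahashi both have date of rank 2000-04-10, so the next rule applies.
Haddad and Takahashi both have date of commissioning Feb 18, 2001, so the next rule applies.
Haddad and Takahashi are each not a combat-command-badge holder, so the next rule applies.
Among Haddad and Takahashi, by total federal service (higher first): Haddad (11 years) before Takahashi (5 years).
Moreau, Obi and Novak all have date of rank 2018-06-12, so the next rule applies.
Among Moreau, Obi and Novak, by date of commissioning (earlier first): Moreau and Obi (Aug 12, 2000) before Novak (Oct 11, 2002).
Moreau and Obi are each not a combat-command-badge holder, so the next rule applies.
Among Moreau and Obi, by total federal service (higher first): Moreau (20 years) before Obi (6 years).
Order: Whitfield, Ferreira, Castillo, Horvat, Haddad, Takahashi, Moreau, Obi, Novak. So position 5.

5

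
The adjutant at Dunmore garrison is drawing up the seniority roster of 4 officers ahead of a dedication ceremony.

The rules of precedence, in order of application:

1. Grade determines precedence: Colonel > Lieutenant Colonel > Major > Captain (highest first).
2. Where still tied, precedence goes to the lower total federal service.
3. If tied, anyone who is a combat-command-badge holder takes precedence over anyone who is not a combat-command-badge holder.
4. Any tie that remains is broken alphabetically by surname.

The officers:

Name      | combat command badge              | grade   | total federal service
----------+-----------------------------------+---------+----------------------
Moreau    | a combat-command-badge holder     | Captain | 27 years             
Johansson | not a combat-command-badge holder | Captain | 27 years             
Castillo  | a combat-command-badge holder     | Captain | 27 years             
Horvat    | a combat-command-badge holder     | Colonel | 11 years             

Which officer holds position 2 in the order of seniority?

By grade: Horvat (Colonel); then Castillo, Moreau and Johansson (Captain).
Castillo, Moreau and Johansson all have total federal service 27 years, so the next rule applies.
Among Castillo, Moreau and Johansson, a combat-command-badge holder before not a combat-command-badge holder: Castillo and Moreau (a combat-command-badge holder) before Johansson (not a combat-command-badge holder).
Among Castillo and Moreau, alphabetically by surname: Castillo before Moreau.
Order: Horvat, Castillo, Moreau, Johansson.

Castillo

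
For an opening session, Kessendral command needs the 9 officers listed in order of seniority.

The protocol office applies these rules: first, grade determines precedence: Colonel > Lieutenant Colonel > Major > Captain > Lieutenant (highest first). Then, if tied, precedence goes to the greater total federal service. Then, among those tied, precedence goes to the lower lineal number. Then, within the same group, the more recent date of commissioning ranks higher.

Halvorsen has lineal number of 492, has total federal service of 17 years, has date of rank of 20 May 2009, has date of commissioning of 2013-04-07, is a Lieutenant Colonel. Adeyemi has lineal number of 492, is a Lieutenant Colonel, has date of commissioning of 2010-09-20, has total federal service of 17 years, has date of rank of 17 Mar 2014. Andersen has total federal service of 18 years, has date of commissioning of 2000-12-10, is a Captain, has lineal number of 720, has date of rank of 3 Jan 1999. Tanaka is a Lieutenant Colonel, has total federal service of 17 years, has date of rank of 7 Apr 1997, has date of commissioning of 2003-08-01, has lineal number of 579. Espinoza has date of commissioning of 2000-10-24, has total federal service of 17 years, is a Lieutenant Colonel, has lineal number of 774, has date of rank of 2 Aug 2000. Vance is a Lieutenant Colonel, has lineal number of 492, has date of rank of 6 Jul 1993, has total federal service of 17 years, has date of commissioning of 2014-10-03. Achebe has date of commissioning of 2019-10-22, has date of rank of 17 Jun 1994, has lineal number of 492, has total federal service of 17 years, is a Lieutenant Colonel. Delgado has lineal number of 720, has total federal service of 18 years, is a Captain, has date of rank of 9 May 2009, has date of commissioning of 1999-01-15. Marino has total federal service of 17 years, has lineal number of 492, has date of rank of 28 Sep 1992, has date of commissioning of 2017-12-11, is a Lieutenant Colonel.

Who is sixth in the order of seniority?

Tanaka

By grade: Achebe, Marino, Vance, Halvorsen, Adeyemi, Tanaka and Espinoza (Lieutenant Colonel); then Andersen and Delgado (Captain).
Achebe, Marino, Vance, Halvorsen, Adeyemi, Tanaka and Espinoza all have total federal service 17 years, so the next rule applies.
Among Achebe, Marino, Vance, Halvorsen, Adeyemi, Tanaka and Espinoza, by lineal number (lower first): Achebe, Marino, Vance, Halvorsen and Adeyemi (492) before Tanaka (579) before Espinoza (774).
Among Achebe, Marino, Vance, Halvorsen and Adeyemi, by date of commissioning (later first): Achebe (2019-10-22) before Marino (2017-12-11) before Vance (2014-10-03) before Halvorsen (2013-04-07) before Adeyemi (2010-09-20).
Andersen and Delgado both have total federal service 18 years, so the next rule applies.
Andersen and Delgado both have lineal number 720, so the next rule applies.
Among Andersen and Delgado, by date of commissioning (later first): Andersen (2000-12-10) before Delgado (1999-01-15).
Order: Achebe, Marino, Vance, Halvorsen, Adeyemi, Tanaka, Espinoza, Andersen, Delgado.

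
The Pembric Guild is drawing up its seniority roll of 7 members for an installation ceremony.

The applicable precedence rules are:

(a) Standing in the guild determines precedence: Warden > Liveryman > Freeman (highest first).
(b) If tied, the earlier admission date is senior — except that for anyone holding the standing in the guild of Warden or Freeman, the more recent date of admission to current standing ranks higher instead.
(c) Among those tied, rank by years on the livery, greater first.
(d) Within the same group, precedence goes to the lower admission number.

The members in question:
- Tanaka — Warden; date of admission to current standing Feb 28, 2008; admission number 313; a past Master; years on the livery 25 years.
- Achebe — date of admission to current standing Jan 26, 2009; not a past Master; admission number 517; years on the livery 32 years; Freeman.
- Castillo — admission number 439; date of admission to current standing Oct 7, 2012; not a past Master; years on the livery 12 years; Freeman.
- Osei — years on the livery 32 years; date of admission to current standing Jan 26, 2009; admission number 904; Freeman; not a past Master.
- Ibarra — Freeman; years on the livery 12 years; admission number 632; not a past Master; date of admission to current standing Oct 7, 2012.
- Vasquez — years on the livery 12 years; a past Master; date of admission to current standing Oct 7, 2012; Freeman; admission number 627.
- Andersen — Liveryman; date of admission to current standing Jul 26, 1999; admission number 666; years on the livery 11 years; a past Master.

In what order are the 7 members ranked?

Tanaka, Andersen, Castillo, Vasquez, Ibarra, Achebe, Osei

By standing in the guild: Tanaka (Warden); then Andersen (Liveryman); then Castillo, Vasquez, Ibarra, Achebe and Osei (Freeman).
Among Castillo, Vasquez, Ibarra, Achebe and Osei, by date of admission to current standing (later first) (reversed rule for this group): Castillo, Vasquez and Ibarra (Oct 7, 2012) before Achebe and Osei (Jan 26, 2009).
Castillo, Vasquez and Ibarra all have years on the livery 12 years, so the next rule applies.
Among Castillo, Vasquez and Ibarra, by admission number (lower first): Castillo (439) before Vasquez (627) before Ibarra (632).
Achebe and Osei both have years on the livery 32 years, so the next rule applies.
Among Achebe and Osei, by admission number (lower first): Achebe (517) before Osei (904).
Full order: Tanaka, Andersen, Castillo, Vasquez, Ibarra, Achebe, Osei.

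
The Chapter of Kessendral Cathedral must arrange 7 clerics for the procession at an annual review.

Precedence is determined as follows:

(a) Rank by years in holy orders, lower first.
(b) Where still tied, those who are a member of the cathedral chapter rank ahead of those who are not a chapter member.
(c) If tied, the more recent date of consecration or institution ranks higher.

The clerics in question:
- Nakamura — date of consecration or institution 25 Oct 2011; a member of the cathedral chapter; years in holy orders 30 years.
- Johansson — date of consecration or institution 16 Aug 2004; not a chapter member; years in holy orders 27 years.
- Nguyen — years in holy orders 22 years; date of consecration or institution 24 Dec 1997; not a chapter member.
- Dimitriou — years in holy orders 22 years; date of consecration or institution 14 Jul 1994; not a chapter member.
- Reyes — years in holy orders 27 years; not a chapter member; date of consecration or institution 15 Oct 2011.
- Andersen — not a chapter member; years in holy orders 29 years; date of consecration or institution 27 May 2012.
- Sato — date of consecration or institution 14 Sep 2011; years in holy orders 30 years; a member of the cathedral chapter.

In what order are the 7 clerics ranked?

By years in holy orders (lower first): Nguyen and Dimitriou (both 22 years); then Reyes and Johansson (both 27 years); then Andersen (29 years); then Nakamura and Sato (both 30 years).
Nguyen and Dimitriou are each not a chapter member, so the next rule applies.
Among Nguyen and Dimitriou, by date of consecration or institution (later first): Nguyen (24 Dec 1997) before Dimitriou (14 Jul 1994).
Reyes and Johansson are each not a chapter member, so the next rule applies.
Among Reyes and Johansson, by date of consecration or institution (later first): Reyes (15 Oct 2011) before Johansson (16 Aug 2004).
Nakamura and Sato are each a member of the cathedral chapter, so the next rule applies.
Among Nakamura and Sato, by date of consecration or institution (later first): Nakamura (25 Oct 2011) before Sato (14 Sep 2011).
Full order: Nguyen, Dimitriou, Reyes, Johansson, Andersen, Nakamura, Sato.

Nguyen, Dimitriou, Reyes, Johansson, Andersen, Nakamura, Sato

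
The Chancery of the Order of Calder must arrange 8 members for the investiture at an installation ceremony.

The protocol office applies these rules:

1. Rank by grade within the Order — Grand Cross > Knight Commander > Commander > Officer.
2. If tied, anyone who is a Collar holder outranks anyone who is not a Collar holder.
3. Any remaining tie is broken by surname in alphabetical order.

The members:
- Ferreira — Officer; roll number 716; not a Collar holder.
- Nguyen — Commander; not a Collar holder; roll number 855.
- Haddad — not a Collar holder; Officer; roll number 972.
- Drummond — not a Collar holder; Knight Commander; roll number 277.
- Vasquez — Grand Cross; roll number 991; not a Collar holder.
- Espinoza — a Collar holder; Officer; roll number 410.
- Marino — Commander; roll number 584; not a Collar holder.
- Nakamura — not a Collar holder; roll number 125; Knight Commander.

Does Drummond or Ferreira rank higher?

By grade within the Order: Vasquez (Grand Cross); then Drummond and Nakamura (Knight Commander); then Marino and Nguyen (Commander); then Espinoza, Ferreira and Haddad (Officer).
Drummond and Nakamura are each not a Collar holder, so the next rule applies.
Among Drummond and Nakamura, alphabetically by surname: Drummond before Nakamura.
Marino and Nguyen are each not a Collar holder, so the next rule applies.
Among Marino and Nguyen, alphabetically by surname: Marino before Nguyen.
Among Espinoza, Ferreira and Haddad, a Collar holder before not a Collar holder: Espinoza (a Collar holder) before Ferreira and Haddad (not a Collar holder).
Among Ferreira and Haddad, alphabetically by surname: Ferreira before Haddad.
So Drummond takes precedence.

Drummond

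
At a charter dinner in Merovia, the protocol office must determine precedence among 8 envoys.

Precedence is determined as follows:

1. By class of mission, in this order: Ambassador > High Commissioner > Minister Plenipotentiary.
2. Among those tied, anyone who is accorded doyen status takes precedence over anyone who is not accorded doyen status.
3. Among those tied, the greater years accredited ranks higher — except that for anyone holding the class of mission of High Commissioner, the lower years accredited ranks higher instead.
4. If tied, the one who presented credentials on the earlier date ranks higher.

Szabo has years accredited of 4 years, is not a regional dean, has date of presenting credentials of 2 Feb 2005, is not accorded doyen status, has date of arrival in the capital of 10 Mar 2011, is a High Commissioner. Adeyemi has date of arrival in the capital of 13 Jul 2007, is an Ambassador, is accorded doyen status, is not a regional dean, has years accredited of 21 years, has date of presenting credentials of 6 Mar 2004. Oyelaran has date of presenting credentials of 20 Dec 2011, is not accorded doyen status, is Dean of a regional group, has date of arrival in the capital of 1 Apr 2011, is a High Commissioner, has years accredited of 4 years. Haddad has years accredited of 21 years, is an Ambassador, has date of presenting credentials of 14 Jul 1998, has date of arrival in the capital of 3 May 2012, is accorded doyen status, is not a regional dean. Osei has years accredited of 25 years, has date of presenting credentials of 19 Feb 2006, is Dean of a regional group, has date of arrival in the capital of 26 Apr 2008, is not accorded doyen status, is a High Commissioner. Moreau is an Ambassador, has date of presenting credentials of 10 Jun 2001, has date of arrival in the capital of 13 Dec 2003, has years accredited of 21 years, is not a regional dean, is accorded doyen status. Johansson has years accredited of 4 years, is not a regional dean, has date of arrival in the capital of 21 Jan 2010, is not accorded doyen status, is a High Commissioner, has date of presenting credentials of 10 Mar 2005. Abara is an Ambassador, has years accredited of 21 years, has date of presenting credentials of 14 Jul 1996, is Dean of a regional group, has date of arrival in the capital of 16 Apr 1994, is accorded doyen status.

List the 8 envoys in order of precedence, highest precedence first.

Abara, Haddad, Moreau, Adeyemi, Szabo, Johansson, Oyelaran, Osei

By class of mission: Abara, Haddad, Moreau and Adeyemi (Ambassador); then Szabo, Johansson, Oyelaran and Osei (High Commissioner).
Abara, Haddad, Moreau and Adeyemi are each accorded doyen status, so the next rule applies.
Abara, Haddad, Moreau and Adeyemi all have years accredited 21 years, so the next rule applies.
Among Abara, Haddad, Moreau and Adeyemi, by date of presenting credentials (earlier first): Abara (14 Jul 1996) before Haddad (14 Jul 1998) before Moreau (10 Jun 2001) before Adeyemi (6 Mar 2004).
Szabo, Johansson, Oyelaran and Osei are each not accorded doyen status, so the next rule applies.
Among Szabo, Johansson, Oyelaran and Osei, by years accredited (lower first) (reversed rule for this group): Szabo, Johansson and Oyelaran (4 years) before Osei (25 years).
Among Szabo, Johansson and Oyelaran, by date of presenting credentials (earlier first): Szabo (2 Feb 2005) before Johansson (10 Mar 2005) before Oyelaran (20 Dec 2011).
Full order: Abara, Haddad, Moreau, Adeyemi, Szabo, Johansson, Oyelaran, Osei.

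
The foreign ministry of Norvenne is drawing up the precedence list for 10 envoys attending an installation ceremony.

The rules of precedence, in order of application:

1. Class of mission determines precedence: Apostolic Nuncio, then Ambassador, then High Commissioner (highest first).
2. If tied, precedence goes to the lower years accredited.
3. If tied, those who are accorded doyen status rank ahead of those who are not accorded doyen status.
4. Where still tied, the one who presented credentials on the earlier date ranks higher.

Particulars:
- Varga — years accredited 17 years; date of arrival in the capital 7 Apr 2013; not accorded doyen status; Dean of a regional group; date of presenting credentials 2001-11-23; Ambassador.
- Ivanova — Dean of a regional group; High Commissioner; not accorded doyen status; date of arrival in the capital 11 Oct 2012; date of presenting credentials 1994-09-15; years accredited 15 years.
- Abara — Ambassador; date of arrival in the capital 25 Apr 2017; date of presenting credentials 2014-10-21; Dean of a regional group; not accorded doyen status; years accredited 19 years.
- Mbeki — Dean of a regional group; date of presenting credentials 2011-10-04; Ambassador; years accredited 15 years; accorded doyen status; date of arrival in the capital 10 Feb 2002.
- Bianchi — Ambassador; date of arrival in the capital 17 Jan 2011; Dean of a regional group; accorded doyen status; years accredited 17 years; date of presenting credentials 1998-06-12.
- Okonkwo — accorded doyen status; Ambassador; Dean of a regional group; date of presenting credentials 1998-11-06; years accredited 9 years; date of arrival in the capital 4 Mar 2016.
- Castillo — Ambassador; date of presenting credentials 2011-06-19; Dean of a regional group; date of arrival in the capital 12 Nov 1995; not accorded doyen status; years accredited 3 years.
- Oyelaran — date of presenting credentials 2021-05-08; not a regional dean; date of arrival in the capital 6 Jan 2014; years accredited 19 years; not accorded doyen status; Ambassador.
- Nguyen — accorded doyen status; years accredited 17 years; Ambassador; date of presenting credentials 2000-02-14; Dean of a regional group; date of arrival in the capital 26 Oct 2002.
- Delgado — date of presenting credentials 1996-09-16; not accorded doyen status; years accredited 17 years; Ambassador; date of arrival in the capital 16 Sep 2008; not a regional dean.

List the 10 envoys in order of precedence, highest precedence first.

Castillo, Okonkwo, Mbeki, Bianchi, Nguyen, Delgado, Varga, Abara, Oyelaran, Ivanova

By class of mission: Castillo, Okonkwo, Mbeki, Bianchi, Nguyen, Delgado, Varga, Abara and Oyelaran (Ambassador); then Ivanova (High Commissioner).
Among Castillo, Okonkwo, Mbeki, Bianchi, Nguyen, Delgado, Varga, Abara and Oyelaran, by years accredited (lower first): Castillo (3 years) before Okonkwo (9 years) before Mbeki (15 years) before Bianchi, Nguyen, Delgado and Varga (17 years) before Abara and Oyelaran (19 years).
Among Bianchi, Nguyen, Delgado and Varga, accorded doyen status before not accorded doyen status: Bianchi and Nguyen (accorded doyen status) before Delgado and Varga (not accorded doyen status).
Among Bianchi and Nguyen, by date of presenting credentials (earlier first): Bianchi (1998-06-12) before Nguyen (2000-02-14).
Among Delgado and Varga, by date of presenting credentials (earlier first): Delgado (1996-09-16) before Varga (2001-11-23).
Abara and Oyelaran are each not accorded doyen status, so the next rule applies.
Among Abara and Oyelaran, by date of presenting credentials (earlier first): Abara (2014-10-21) before Oyelaran (2021-05-08).
Full order: Castillo, Okonkwo, Mbeki, Bianchi, Nguyen, Delgado, Varga, Abara, Oyelaran, Ivanova.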